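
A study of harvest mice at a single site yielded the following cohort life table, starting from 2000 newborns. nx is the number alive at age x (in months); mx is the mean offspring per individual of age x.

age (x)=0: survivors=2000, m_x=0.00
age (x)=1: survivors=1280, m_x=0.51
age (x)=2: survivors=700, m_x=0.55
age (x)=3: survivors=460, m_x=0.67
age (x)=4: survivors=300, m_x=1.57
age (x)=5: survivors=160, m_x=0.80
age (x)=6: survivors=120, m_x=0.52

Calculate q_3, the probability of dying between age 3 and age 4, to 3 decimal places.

lx = nx/n0 = nx/2000: 1, 0.64, 0.35, 0.23, 0.15, 0.08, 0.06
q_3 = (l_3 − l_4) / l_3 = (0.23 − 0.15) / 0.23
     = 0.08 / 0.23 = 0.347826… → 0.348

0.348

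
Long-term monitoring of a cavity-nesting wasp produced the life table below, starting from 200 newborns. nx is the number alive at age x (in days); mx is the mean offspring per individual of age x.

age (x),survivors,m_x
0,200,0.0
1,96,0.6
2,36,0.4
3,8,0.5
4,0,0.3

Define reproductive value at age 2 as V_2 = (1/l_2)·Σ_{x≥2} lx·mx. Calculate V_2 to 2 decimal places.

lx = nx/n0 = nx/200: 1, 0.48, 0.18, 0.04, 0
lx·mx for x ≥ 2: 0.072, 0.02, 0 → sum = 0.092
V_2 = 0.092 / l_2 = 0.092 / 0.18 = 0.511111… → 0.51

0.51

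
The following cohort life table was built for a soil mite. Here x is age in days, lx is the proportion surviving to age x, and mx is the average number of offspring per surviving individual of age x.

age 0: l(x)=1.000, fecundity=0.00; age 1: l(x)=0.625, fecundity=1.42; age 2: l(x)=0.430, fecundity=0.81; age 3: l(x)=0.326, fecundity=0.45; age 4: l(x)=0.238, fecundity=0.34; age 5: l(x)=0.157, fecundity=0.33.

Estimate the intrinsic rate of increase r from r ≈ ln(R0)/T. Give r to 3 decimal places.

0.242

R0 = Σ lx·mx = 0 + 0.8875 + 0.3483 + 0.1467 + 0.08092 + 0.05181 = 1.51523
Σ x·lx·mx = 2.60693; T = 2.60693/1.51523 = 1.72048…
r ≈ ln(R0)/T = ln(1.51523)/1.72048… = 0.24154… → 0.242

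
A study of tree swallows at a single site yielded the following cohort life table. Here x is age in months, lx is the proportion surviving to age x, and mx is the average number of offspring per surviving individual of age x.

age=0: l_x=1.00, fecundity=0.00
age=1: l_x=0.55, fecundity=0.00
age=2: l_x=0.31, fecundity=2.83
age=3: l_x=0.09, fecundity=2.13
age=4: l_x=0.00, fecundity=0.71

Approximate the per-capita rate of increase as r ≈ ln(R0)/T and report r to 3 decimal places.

R0 = Σ lx·mx = 0 + 0 + 0.8773 + 0.1917 + 0 = 1.069
Σ x·lx·mx = 2.3297; T = 2.3297/1.069 = 2.17933…
r ≈ ln(R0)/T = ln(1.069)/2.17933… = 0.03062… → 0.031

0.031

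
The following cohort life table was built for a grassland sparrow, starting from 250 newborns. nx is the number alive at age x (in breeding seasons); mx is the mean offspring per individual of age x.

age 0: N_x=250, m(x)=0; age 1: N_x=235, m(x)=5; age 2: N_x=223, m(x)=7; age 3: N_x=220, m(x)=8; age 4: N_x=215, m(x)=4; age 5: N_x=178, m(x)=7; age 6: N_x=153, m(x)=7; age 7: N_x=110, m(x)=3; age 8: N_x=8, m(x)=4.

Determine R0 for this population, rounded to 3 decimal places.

lx = nx/n0 = nx/250: 1, 0.94, 0.892, 0.88, 0.86, 0.712, 0.612, 0.44, 0.032
lx·mx by age: 0, 4.7, 6.244, 7.04, 3.44, 4.984, 4.284, 1.32, 0.128
R0 = Σ lx·mx = 32.14 → 32.140

32.140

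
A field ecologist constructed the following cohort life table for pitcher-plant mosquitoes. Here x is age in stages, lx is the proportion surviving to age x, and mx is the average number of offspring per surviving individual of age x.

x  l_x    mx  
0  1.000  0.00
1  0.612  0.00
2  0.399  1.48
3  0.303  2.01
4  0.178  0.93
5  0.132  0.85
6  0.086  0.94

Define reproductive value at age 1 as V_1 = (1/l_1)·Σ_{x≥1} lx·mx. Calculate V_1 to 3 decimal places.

2.546

lx·mx for x ≥ 1: 0, 0.59052, 0.60903, 0.16554, 0.1122, 0.08084 → sum = 1.55813
V_1 = 1.55813 / l_1 = 1.55813 / 0.612 = 2.545964… → 2.546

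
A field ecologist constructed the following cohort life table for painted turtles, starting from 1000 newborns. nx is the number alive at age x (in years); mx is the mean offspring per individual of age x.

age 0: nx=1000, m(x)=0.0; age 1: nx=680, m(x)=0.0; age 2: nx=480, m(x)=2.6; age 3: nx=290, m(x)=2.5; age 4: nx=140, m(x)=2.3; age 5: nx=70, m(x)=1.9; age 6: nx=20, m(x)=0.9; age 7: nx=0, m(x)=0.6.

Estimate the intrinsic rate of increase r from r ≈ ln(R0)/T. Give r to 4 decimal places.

0.3250

lx = nx/n0 = nx/1000: 1, 0.68, 0.48, 0.29, 0.14, 0.07, 0.02, 0
R0 = Σ lx·mx = 0 + 0 + 1.248 + 0.725 + 0.322 + 0.133 + 0.018 + 0 = 2.446
Σ x·lx·mx = 6.732; T = 6.732/2.446 = 2.75225…
r ≈ ln(R0)/T = ln(2.446)/2.75225… = 0.32499… → 0.3250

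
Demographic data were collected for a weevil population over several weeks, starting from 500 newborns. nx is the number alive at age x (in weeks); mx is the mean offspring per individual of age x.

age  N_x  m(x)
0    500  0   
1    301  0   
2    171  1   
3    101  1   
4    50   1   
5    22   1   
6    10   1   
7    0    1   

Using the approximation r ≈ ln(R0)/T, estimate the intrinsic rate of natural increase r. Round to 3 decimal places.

-0.120

lx = nx/n0 = nx/500: 1, 0.602, 0.342, 0.202, 0.1, 0.044, 0.02, 0
R0 = Σ lx·mx = 0 + 0 + 0.342 + 0.202 + 0.1 + 0.044 + 0.02 + 0 = 0.708
Σ x·lx·mx = 2.03; T = 2.03/0.708 = 2.86723…
r ≈ ln(R0)/T = ln(0.708)/2.86723… = -0.12043… → -0.120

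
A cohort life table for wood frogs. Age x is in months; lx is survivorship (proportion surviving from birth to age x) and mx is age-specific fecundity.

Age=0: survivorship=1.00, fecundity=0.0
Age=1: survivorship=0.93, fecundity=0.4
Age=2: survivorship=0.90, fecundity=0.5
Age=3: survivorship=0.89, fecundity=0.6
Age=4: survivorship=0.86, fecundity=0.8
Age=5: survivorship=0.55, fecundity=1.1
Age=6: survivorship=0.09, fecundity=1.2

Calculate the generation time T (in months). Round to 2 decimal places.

lx·mx: 0, 0.372, 0.45, 0.534, 0.688, 0.605, 0.108 → R0 = 2.757
x·lx·mx: 0, 0.372, 0.9, 1.602, 2.752, 3.025, 0.648 → Σ = 9.299
T = 9.299 / 2.757 = 3.372869… → 3.37

3.37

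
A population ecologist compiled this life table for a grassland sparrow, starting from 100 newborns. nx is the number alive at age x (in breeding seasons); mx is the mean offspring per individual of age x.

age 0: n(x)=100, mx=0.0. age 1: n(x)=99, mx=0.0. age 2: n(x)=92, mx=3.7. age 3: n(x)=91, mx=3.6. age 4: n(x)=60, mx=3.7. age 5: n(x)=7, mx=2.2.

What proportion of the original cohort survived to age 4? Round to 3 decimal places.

0.600

l_4 = n_4/n_0 = 60/100 = 0.6 → 0.600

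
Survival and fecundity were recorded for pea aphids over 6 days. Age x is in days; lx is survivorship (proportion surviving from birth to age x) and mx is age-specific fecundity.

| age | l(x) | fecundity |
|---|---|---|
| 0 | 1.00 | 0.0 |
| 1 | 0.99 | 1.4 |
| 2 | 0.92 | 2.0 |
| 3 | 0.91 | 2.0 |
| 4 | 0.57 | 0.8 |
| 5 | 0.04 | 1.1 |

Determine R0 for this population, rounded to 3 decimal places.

lx·mx by age: 0, 1.386, 1.84, 1.82, 0.456, 0.044
R0 = Σ lx·mx = 5.546 → 5.546

5.546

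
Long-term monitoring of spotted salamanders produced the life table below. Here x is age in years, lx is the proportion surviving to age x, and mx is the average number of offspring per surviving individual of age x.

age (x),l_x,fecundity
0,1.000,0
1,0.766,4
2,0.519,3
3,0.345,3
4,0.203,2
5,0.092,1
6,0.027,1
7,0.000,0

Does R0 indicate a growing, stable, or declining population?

growing

R0 = Σ lx·mx = 0 + 3.064 + 1.557 + 1.035 + 0.406 + 0.092 + 0.027 + 0 = 6.181
R0 > 1, so the population is growing.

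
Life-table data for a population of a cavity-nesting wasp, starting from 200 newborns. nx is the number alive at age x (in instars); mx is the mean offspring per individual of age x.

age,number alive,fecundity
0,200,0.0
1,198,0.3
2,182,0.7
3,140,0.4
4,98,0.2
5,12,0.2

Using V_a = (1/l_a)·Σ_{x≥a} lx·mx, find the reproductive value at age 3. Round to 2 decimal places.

lx = nx/n0 = nx/200: 1, 0.99, 0.91, 0.7, 0.49, 0.06
lx·mx for x ≥ 3: 0.28, 0.098, 0.012 → sum = 0.39
V_3 = 0.39 / l_3 = 0.39 / 0.7 = 0.557143… → 0.56

0.56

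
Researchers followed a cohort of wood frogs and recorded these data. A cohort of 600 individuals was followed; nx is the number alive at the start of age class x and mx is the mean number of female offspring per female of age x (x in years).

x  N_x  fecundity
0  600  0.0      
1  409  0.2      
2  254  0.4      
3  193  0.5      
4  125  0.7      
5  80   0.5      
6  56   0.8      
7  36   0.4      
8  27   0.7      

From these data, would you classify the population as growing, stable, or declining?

lx = nx/n0 = nx/600: 1, 0.68167…, 0.42333…, 0.32167…, 0.20833…, 0.13333…, 0.09333…, 0.06, 0.045
R0 = Σ lx·mx = 0 + 0.136333… + 0.169333… + 0.160833… + 0.145833… + 0.066667… + 0.074667… + 0.024 + 0.0315 = 0.809167…
R0 < 1, so the population is declining.

declining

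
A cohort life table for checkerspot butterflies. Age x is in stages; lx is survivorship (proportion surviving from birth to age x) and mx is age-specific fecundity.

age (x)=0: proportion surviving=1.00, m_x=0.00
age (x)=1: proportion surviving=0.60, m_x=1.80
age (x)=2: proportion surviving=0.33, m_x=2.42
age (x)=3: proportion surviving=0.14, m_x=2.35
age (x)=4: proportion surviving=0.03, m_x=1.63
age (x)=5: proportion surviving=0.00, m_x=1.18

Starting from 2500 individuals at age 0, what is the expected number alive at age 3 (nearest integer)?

Expected survivors = N0 · l_3 = 2500 × 0.14 = 350 → 350

350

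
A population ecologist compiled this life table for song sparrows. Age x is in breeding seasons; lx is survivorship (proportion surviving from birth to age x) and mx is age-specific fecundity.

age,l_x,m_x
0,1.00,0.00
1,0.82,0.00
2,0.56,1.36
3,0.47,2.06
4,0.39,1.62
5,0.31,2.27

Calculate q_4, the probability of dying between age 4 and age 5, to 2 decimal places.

0.21

q_4 = (l_4 − l_5) / l_4 = (0.39 − 0.31) / 0.39
     = 0.08 / 0.39 = 0.205128… → 0.21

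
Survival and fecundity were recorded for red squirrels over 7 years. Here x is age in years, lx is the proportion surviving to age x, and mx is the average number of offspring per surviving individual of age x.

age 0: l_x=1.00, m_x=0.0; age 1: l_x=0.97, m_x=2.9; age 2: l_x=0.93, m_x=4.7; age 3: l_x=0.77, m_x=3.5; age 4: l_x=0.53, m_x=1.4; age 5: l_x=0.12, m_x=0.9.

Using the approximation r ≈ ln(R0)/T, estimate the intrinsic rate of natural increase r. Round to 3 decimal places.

R0 = Σ lx·mx = 0 + 2.813 + 4.371 + 2.695 + 0.742 + 0.108 = 10.729
Σ x·lx·mx = 23.148; T = 23.148/10.729 = 2.15752…
r ≈ ln(R0)/T = ln(10.729)/2.15752… = 1.09985… → 1.100

1.100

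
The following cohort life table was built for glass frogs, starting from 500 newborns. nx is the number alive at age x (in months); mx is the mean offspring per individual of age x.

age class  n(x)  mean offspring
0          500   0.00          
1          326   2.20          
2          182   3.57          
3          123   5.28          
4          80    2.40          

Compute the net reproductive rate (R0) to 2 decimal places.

4.42

lx = nx/n0 = nx/500: 1, 0.652, 0.364, 0.246, 0.16
lx·mx by age: 0, 1.4344, 1.29948, 1.29888, 0.384
R0 = Σ lx·mx = 4.41676 → 4.42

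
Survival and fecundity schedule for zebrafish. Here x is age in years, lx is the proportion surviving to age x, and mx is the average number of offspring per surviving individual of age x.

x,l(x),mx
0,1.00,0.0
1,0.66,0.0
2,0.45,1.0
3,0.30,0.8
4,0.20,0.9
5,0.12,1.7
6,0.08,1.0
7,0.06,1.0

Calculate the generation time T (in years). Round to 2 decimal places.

lx·mx: 0, 0, 0.45, 0.24, 0.18, 0.204, 0.08, 0.06 → R0 = 1.214
x·lx·mx: 0, 0, 0.9, 0.72, 0.72, 1.02, 0.48, 0.42 → Σ = 4.26
T = 4.26 / 1.214 = 3.509061… → 3.51

3.51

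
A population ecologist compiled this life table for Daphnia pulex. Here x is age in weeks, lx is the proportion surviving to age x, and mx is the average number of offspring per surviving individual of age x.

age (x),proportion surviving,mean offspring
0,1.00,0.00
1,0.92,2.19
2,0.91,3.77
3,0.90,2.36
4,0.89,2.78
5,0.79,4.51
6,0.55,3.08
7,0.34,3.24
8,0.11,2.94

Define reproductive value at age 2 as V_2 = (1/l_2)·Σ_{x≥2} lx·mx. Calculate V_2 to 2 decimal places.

lx·mx for x ≥ 2: 3.4307, 2.124, 2.4742, 3.5629, 1.694, 1.1016, 0.3234 → sum = 14.7108
V_2 = 14.7108 / l_2 = 14.7108 / 0.91 = 16.165714… → 16.17

16.17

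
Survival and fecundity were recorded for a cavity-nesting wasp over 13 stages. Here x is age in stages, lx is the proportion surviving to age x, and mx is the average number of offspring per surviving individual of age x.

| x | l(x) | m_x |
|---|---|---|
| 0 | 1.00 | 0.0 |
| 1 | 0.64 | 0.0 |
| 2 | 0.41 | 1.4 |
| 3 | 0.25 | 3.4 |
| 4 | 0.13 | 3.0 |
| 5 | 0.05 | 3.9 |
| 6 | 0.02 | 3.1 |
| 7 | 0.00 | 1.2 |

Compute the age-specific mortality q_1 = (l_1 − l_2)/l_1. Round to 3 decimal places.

0.359

q_1 = (l_1 − l_2) / l_1 = (0.64 − 0.41) / 0.64
     = 0.23 / 0.64 = 0.359375 → 0.359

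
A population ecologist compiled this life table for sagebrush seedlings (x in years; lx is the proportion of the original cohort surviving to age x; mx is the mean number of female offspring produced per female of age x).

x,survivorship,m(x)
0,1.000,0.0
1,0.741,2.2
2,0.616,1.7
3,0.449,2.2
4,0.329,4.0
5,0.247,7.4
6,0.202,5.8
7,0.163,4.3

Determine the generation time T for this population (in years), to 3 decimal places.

3.804

lx·mx: 0, 1.6302, 1.0472, 0.9878, 1.316, 1.8278, 1.1716, 0.7009 → R0 = 8.6815
x·lx·mx: 0, 1.6302, 2.0944, 2.9634, 5.264, 9.139, 7.0296, 4.9063 → Σ = 33.0269
T = 33.0269 / 8.6815 = 3.804285… → 3.804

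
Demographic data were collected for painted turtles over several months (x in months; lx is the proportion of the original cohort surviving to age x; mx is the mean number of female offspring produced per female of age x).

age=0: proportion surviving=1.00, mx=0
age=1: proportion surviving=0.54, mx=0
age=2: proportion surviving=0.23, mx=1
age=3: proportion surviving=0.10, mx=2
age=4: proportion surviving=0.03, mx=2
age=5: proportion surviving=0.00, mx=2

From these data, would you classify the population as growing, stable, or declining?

R0 = Σ lx·mx = 0 + 0 + 0.23 + 0.2 + 0.06 + 0 = 0.49
R0 < 1, so the population is declining.

declining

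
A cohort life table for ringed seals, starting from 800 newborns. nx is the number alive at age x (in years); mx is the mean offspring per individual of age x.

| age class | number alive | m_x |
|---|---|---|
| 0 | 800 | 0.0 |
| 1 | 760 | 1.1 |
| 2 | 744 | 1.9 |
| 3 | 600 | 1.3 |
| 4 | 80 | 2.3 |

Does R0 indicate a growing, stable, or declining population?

growing

lx = nx/n0 = nx/800: 1, 0.95, 0.93, 0.75, 0.1
R0 = Σ lx·mx = 0 + 1.045 + 1.767 + 0.975 + 0.23 = 4.017
R0 > 1, so the population is growing.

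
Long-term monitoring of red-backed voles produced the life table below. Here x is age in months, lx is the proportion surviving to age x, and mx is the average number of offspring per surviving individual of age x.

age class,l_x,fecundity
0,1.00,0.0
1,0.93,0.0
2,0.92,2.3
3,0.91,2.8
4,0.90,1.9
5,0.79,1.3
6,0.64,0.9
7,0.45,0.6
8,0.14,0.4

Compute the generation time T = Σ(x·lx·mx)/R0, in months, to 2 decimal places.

lx·mx: 0, 0, 2.116, 2.548, 1.71, 1.027, 0.576, 0.27, 0.056 → R0 = 8.303
x·lx·mx: 0, 0, 4.232, 7.644, 6.84, 5.135, 3.456, 1.89, 0.448 → Σ = 29.645
T = 29.645 / 8.303 = 3.570396… → 3.57

3.57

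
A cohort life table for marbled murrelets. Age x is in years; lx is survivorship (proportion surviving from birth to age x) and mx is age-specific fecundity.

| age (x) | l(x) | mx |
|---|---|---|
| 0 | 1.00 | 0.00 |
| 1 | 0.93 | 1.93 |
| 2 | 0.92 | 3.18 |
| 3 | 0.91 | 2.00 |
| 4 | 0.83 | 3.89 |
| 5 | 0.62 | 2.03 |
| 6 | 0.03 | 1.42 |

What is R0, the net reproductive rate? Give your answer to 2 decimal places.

11.07

lx·mx by age: 0, 1.7949, 2.9256, 1.82, 3.2287, 1.2586, 0.0426
R0 = Σ lx·mx = 11.0704 → 11.07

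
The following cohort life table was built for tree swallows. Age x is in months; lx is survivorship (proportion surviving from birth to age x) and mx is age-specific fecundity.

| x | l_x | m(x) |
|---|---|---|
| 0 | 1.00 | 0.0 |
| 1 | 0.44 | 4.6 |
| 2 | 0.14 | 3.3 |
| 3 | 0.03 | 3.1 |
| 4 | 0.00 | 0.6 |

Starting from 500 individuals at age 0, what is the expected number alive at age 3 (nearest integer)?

Expected survivors = N0 · l_3 = 500 × 0.03 = 15 → 15

15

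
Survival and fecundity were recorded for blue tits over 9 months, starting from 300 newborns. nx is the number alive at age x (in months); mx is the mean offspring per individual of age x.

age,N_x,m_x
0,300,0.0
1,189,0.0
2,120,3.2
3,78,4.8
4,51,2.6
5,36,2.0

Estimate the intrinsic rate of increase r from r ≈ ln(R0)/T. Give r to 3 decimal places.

0.404

lx = nx/n0 = nx/300: 1, 0.63, 0.4, 0.26, 0.17, 0.12
R0 = Σ lx·mx = 0 + 0 + 1.28 + 1.248 + 0.442 + 0.24 = 3.21
Σ x·lx·mx = 9.272; T = 9.272/3.21 = 2.88847…
r ≈ ln(R0)/T = ln(3.21)/2.88847… = 0.40377… → 0.404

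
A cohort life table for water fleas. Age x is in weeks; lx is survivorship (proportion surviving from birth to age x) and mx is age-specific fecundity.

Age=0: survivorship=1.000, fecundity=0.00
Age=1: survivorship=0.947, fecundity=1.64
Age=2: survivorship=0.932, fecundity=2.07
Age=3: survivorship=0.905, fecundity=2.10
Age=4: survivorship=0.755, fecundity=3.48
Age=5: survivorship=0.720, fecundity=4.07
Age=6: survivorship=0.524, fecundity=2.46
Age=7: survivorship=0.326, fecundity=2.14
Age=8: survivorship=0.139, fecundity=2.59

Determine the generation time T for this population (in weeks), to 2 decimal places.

lx·mx: 0, 1.55308, 1.92924, 1.9005, 2.6274, 2.9304, 1.28904, 0.69764, 0.36001 → R0 = 13.28731
x·lx·mx: 0, 1.55308, 3.85848, 5.7015, 10.5096, 14.652, 7.73424, 4.88348, 2.88008 → Σ = 51.77246
T = 51.77246 / 13.28731 = 3.896384… → 3.90

3.90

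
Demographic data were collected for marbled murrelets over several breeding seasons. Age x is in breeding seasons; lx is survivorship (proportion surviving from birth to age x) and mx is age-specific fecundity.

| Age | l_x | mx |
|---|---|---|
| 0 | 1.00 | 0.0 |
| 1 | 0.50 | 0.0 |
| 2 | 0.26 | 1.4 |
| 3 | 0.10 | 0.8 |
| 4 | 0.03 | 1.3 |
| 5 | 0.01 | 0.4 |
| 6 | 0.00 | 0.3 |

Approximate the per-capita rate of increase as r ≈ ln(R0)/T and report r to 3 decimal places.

-0.306

R0 = Σ lx·mx = 0 + 0 + 0.364 + 0.08 + 0.039 + 0.004 + 0 = 0.487
Σ x·lx·mx = 1.144; T = 1.144/0.487 = 2.34908…
r ≈ ln(R0)/T = ln(0.487)/2.34908… = -0.30629… → -0.306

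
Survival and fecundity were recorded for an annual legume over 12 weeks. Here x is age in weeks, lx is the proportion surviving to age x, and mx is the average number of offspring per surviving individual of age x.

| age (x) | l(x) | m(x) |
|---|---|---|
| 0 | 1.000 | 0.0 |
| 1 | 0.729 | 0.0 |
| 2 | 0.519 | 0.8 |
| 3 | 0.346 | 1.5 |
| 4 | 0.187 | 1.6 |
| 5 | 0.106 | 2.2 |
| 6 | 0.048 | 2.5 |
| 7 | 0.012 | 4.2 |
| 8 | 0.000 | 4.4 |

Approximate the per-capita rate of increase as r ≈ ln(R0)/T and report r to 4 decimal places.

R0 = Σ lx·mx = 0 + 0 + 0.4152 + 0.519 + 0.2992 + 0.2332 + 0.12 + 0.0504 + 0 = 1.637
Σ x·lx·mx = 5.823; T = 5.823/1.637 = 3.55712…
r ≈ ln(R0)/T = ln(1.637)/3.55712… = 0.138558… → 0.1386

0.1386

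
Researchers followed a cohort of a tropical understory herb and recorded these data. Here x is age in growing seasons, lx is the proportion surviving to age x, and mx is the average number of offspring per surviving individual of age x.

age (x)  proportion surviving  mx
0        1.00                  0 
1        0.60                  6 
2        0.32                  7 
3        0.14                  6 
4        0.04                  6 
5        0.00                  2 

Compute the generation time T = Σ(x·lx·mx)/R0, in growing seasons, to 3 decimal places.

lx·mx: 0, 3.6, 2.24, 0.84, 0.24, 0 → R0 = 6.92
x·lx·mx: 0, 3.6, 4.48, 2.52, 0.96, 0 → Σ = 11.56
T = 11.56 / 6.92 = 1.67052… → 1.671

1.671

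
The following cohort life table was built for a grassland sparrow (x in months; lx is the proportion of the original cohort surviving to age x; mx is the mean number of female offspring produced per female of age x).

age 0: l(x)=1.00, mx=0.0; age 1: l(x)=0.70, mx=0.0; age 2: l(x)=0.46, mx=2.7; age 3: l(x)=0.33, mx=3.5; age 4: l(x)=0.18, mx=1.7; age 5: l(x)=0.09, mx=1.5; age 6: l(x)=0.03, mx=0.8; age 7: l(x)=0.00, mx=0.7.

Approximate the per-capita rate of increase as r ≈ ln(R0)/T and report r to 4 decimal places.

R0 = Σ lx·mx = 0 + 0 + 1.242 + 1.155 + 0.306 + 0.135 + 0.024 + 0 = 2.862
Σ x·lx·mx = 7.992; T = 7.992/2.862 = 2.79245…
r ≈ ln(R0)/T = ln(2.862)/2.79245… = 0.376558… → 0.3766

0.3766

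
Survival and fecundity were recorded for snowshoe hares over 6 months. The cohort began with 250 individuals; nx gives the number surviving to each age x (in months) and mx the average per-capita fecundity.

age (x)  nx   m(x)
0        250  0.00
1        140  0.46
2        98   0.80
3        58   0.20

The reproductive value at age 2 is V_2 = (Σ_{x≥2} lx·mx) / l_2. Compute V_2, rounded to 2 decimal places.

lx = nx/n0 = nx/250: 1, 0.56, 0.392, 0.232
lx·mx for x ≥ 2: 0.3136, 0.0464 → sum = 0.36
V_2 = 0.36 / l_2 = 0.36 / 0.392 = 0.918367… → 0.92

0.92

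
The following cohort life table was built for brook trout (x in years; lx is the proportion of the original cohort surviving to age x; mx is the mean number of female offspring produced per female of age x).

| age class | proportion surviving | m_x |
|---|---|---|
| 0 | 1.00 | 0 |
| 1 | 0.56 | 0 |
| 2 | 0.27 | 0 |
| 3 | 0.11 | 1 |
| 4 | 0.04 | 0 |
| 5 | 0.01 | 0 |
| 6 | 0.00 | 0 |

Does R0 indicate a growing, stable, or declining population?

declining

R0 = Σ lx·mx = 0 + 0 + 0 + 0.11 + 0 + 0 + 0 = 0.11
R0 < 1, so the population is declining.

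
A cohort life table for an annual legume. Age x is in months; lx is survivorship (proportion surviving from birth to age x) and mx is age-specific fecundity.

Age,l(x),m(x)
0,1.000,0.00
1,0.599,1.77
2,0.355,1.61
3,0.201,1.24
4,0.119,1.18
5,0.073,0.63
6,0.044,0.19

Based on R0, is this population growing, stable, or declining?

R0 = Σ lx·mx = 0 + 1.06023 + 0.57155 + 0.24924 + 0.14042 + 0.04599 + 0.00836 = 2.07579
R0 > 1, so the population is growing.

growing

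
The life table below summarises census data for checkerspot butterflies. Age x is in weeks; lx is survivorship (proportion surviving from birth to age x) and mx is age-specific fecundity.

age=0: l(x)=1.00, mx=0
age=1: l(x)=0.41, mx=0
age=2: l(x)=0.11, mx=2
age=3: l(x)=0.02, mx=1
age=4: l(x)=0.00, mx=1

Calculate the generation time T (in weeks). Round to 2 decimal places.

lx·mx: 0, 0, 0.22, 0.02, 0 → R0 = 0.24
x·lx·mx: 0, 0, 0.44, 0.06, 0 → Σ = 0.5
T = 0.5 / 0.24 = 2.083333… → 2.08

2.08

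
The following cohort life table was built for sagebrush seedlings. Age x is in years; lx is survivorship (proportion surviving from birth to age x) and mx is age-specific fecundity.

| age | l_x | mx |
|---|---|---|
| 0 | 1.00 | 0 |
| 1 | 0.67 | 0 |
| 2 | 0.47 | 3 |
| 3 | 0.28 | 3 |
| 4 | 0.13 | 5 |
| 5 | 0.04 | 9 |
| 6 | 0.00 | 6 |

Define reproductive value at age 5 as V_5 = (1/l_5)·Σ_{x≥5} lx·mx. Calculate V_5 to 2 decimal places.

lx·mx for x ≥ 5: 0.36, 0 → sum = 0.36
V_5 = 0.36 / l_5 = 0.36 / 0.04 = 9 → 9.00

9.00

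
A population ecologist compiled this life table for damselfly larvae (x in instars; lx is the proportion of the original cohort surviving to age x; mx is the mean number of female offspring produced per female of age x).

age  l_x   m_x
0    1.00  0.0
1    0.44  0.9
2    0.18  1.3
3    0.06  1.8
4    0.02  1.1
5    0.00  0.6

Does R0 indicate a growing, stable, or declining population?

declining

R0 = Σ lx·mx = 0 + 0.396 + 0.234 + 0.108 + 0.022 + 0 = 0.76
R0 < 1, so the population is declining.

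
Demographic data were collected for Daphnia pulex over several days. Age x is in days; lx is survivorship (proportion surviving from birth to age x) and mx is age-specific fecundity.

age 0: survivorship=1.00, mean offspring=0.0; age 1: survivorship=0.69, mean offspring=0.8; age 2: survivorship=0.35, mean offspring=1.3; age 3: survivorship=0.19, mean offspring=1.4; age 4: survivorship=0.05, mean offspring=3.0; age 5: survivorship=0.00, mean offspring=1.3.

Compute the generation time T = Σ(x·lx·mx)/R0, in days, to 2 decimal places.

2.01

lx·mx: 0, 0.552, 0.455, 0.266, 0.15, 0 → R0 = 1.423
x·lx·mx: 0, 0.552, 0.91, 0.798, 0.6, 0 → Σ = 2.86
T = 2.86 / 1.423 = 2.009838… → 2.01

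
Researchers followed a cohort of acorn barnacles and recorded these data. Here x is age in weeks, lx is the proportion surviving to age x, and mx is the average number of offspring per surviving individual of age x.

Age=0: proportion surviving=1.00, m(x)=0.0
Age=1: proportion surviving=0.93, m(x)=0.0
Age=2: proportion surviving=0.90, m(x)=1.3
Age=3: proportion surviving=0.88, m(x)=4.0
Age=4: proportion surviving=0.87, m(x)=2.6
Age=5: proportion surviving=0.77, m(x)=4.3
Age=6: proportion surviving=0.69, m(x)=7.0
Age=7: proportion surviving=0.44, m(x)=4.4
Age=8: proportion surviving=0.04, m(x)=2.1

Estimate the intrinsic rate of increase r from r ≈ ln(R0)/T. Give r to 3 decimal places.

0.595

R0 = Σ lx·mx = 0 + 0 + 1.17 + 3.52 + 2.262 + 3.311 + 4.83 + 1.936 + 0.084 = 17.113
Σ x·lx·mx = 81.707; T = 81.707/17.113 = 4.77456…
r ≈ ln(R0)/T = ln(17.113)/4.77456… = 0.59479… → 0.595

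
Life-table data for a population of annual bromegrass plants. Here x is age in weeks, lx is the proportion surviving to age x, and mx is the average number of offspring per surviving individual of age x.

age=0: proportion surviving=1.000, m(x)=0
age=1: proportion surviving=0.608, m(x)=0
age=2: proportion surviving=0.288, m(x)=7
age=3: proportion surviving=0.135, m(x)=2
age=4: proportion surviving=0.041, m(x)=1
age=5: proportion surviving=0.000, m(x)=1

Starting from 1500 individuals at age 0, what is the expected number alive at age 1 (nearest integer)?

Expected survivors = N0 · l_1 = 1500 × 0.608 = 912 → 912

912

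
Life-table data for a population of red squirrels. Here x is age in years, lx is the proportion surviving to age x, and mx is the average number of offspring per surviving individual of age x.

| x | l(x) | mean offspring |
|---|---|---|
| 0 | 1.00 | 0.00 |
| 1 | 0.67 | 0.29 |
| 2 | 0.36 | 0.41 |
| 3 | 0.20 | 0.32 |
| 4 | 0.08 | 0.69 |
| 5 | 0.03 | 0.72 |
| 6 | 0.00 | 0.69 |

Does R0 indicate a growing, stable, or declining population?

R0 = Σ lx·mx = 0 + 0.1943 + 0.1476 + 0.064 + 0.0552 + 0.0216 + 0 = 0.4827
R0 < 1, so the population is declining.

declining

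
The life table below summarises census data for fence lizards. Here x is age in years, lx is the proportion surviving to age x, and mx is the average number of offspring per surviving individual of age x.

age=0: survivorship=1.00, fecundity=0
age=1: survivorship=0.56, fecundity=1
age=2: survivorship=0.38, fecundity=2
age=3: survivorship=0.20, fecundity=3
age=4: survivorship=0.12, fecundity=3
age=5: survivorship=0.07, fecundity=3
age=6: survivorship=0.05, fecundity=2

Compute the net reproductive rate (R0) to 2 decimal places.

lx·mx by age: 0, 0.56, 0.76, 0.6, 0.36, 0.21, 0.1
R0 = Σ lx·mx = 2.59 → 2.59

2.59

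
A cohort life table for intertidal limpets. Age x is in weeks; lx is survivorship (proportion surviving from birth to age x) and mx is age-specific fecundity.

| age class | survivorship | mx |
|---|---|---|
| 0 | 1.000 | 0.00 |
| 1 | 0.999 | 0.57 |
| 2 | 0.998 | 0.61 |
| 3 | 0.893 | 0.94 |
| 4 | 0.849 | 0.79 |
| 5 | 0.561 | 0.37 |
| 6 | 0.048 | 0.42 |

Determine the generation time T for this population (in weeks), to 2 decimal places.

2.79

lx·mx: 0, 0.56943, 0.60878, 0.83942, 0.67071, 0.20757, 0.02016 → R0 = 2.91607
x·lx·mx: 0, 0.56943, 1.21756, 2.51826, 2.68284, 1.03785, 0.12096 → Σ = 8.1469
T = 8.1469 / 2.91607 = 2.793794… → 2.79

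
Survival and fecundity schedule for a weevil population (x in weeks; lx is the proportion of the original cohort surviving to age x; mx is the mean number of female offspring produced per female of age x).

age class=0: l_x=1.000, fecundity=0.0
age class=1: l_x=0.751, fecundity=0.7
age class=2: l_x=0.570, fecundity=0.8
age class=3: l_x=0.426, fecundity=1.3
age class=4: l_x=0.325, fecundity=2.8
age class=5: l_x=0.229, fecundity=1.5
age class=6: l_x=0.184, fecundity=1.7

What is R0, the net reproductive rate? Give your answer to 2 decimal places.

lx·mx by age: 0, 0.5257, 0.456, 0.5538, 0.91, 0.3435, 0.3128
R0 = Σ lx·mx = 3.1018 → 3.10

3.10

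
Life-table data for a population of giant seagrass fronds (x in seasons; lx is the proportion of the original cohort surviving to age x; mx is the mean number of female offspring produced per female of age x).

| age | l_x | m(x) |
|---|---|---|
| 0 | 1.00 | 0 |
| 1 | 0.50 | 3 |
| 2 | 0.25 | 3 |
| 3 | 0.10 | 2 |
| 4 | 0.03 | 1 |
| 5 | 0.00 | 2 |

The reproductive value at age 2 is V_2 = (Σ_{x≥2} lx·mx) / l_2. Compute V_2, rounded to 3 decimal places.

3.920

lx·mx for x ≥ 2: 0.75, 0.2, 0.03, 0 → sum = 0.98
V_2 = 0.98 / l_2 = 0.98 / 0.25 = 3.92 → 3.920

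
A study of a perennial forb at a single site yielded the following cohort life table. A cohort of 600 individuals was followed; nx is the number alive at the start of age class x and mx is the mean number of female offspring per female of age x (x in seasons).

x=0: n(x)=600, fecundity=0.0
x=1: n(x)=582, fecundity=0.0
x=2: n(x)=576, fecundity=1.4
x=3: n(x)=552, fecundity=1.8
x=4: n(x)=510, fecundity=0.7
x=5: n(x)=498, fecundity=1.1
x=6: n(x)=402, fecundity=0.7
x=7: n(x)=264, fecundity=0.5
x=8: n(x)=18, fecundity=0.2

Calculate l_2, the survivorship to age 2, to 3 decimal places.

l_2 = n_2/n_0 = 576/600 = 0.96 → 0.960

0.960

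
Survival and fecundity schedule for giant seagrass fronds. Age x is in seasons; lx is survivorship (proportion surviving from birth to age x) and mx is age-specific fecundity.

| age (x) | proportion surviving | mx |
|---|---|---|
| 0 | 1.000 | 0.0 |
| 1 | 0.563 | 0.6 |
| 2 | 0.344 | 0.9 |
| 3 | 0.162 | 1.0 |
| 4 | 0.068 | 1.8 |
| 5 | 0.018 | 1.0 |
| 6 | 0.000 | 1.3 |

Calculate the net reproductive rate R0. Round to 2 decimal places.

0.95

lx·mx by age: 0, 0.3378, 0.3096, 0.162, 0.1224, 0.018, 0
R0 = Σ lx·mx = 0.9498 → 0.95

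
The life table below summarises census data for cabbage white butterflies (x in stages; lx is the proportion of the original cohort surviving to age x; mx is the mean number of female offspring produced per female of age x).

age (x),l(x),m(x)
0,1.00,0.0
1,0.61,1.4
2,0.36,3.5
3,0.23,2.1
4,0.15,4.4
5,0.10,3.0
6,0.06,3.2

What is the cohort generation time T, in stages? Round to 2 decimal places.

lx·mx: 0, 0.854, 1.26, 0.483, 0.66, 0.3, 0.192 → R0 = 3.749
x·lx·mx: 0, 0.854, 2.52, 1.449, 2.64, 1.5, 1.152 → Σ = 10.115
T = 10.115 / 3.749 = 2.698053… → 2.70

2.70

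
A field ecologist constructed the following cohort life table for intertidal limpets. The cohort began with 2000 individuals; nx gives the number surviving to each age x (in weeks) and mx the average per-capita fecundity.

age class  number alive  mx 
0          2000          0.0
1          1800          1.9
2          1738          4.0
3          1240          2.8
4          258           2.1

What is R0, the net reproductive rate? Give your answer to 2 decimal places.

7.19

lx = nx/n0 = nx/2000: 1, 0.9, 0.869, 0.62, 0.129
lx·mx by age: 0, 1.71, 3.476, 1.736, 0.2709
R0 = Σ lx·mx = 7.1929 → 7.19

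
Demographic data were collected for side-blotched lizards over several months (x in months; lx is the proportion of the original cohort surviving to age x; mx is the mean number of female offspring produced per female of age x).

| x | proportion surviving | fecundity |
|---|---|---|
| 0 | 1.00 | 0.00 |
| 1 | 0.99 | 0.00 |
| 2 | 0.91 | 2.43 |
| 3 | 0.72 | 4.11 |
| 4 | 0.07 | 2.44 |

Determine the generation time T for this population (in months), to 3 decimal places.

2.618

lx·mx: 0, 0, 2.2113, 2.9592, 0.1708 → R0 = 5.3413
x·lx·mx: 0, 0, 4.4226, 8.8776, 0.6832 → Σ = 13.9834
T = 13.9834 / 5.3413 = 2.617977… → 2.618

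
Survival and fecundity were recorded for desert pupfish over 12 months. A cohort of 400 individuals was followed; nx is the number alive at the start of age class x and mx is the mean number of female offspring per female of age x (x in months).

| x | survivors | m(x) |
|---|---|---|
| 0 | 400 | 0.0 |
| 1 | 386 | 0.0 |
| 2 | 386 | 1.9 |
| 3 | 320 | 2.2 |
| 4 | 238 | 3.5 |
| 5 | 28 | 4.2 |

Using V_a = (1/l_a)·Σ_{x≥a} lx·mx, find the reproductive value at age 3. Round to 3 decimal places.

lx = nx/n0 = nx/400: 1, 0.965, 0.965, 0.8, 0.595, 0.07
lx·mx for x ≥ 3: 1.76, 2.0825, 0.294 → sum = 4.1365
V_3 = 4.1365 / l_3 = 4.1365 / 0.8 = 5.170625 → 5.171

5.171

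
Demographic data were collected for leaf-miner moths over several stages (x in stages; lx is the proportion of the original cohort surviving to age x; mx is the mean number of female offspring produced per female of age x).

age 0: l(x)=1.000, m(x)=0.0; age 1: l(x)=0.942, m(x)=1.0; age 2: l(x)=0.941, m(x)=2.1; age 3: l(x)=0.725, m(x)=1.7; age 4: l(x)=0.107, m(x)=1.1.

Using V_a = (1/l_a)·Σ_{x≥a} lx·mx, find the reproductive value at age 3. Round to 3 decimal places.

1.862

lx·mx for x ≥ 3: 1.2325, 0.1177 → sum = 1.3502
V_3 = 1.3502 / l_3 = 1.3502 / 0.725 = 1.862345… → 1.862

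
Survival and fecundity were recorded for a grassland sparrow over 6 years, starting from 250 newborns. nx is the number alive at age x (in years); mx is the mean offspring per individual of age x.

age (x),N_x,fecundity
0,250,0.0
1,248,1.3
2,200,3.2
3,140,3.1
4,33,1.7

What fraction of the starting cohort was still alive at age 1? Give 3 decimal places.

l_1 = n_1/n_0 = 248/250 = 0.992 → 0.992

0.992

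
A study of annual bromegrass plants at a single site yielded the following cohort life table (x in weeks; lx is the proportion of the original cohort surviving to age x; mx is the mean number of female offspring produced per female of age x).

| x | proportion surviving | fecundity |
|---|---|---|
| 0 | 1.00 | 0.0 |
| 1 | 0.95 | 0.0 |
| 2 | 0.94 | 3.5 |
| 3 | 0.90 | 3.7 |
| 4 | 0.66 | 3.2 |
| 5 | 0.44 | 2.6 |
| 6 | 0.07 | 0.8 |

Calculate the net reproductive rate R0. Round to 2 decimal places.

lx·mx by age: 0, 0, 3.29, 3.33, 2.112, 1.144, 0.056
R0 = Σ lx·mx = 9.932 → 9.93

9.93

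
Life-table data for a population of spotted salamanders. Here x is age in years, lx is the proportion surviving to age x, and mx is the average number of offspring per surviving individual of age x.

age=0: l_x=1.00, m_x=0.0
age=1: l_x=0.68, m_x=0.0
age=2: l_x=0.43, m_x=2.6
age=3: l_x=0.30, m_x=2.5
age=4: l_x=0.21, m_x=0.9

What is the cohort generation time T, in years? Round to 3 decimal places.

2.548

lx·mx: 0, 0, 1.118, 0.75, 0.189 → R0 = 2.057
x·lx·mx: 0, 0, 2.236, 2.25, 0.756 → Σ = 5.242
T = 5.242 / 2.057 = 2.548371… → 2.548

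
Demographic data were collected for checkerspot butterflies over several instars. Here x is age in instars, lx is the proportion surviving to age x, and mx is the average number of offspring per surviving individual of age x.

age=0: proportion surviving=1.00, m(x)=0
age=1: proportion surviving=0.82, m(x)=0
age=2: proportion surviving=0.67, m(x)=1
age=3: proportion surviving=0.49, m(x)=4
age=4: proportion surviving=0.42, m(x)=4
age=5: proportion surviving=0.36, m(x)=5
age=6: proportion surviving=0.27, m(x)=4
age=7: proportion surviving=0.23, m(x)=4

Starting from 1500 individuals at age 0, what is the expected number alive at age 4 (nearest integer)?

630

Expected survivors = N0 · l_4 = 1500 × 0.42 = 630 → 630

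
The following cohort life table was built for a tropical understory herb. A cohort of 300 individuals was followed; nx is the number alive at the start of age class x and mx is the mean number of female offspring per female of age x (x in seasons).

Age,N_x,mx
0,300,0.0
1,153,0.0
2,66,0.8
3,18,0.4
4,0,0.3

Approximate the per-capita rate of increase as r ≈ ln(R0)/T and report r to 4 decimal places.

lx = nx/n0 = nx/300: 1, 0.51, 0.22, 0.06, 0
R0 = Σ lx·mx = 0 + 0 + 0.176 + 0.024 + 0 = 0.2
Σ x·lx·mx = 0.424; T = 0.424/0.2 = 2.12
r ≈ ln(R0)/T = ln(0.2)/2.12 = -0.759169… → -0.7592

-0.7592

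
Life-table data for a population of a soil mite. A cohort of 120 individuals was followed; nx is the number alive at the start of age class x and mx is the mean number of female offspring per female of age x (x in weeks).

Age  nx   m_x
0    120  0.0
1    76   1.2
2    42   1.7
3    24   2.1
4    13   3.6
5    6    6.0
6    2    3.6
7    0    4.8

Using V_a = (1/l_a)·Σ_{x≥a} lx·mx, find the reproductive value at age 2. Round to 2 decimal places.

5.04

lx = nx/n0 = nx/120: 1, 0.63333…, 0.35, 0.2, 0.10833…, 0.05, 0.01667…, 0
lx·mx for x ≥ 2: 0.595, 0.42, 0.39…, 0.3, 0.06…, 0 → sum = 1.765…
V_2 = 1.765… / l_2 = 1.765… / 0.35 = 5.042857… → 5.04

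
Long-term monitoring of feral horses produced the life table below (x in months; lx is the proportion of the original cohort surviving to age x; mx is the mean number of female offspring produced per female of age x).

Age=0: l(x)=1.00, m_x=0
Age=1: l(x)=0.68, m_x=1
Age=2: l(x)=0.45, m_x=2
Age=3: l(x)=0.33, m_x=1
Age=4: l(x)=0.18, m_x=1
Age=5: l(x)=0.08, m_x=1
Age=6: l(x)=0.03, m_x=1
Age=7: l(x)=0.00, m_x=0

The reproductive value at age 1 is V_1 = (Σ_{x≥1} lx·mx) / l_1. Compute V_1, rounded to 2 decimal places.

lx·mx for x ≥ 1: 0.68, 0.9, 0.33, 0.18, 0.08, 0.03, 0 → sum = 2.2
V_1 = 2.2 / l_1 = 2.2 / 0.68 = 3.235294… → 3.24

3.24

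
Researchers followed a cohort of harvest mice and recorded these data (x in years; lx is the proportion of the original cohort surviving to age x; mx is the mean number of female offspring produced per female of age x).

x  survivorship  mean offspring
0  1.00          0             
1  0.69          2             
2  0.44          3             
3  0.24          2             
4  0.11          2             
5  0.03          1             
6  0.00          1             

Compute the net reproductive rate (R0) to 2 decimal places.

lx·mx by age: 0, 1.38, 1.32, 0.48, 0.22, 0.03, 0
R0 = Σ lx·mx = 3.43 → 3.43

3.43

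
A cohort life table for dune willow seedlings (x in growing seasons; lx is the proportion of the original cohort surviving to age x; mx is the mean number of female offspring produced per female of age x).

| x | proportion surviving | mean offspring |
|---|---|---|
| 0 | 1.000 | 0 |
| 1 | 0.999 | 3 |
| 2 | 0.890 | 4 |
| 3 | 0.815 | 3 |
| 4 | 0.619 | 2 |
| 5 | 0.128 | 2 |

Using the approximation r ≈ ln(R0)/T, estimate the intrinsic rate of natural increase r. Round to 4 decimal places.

1.0419

R0 = Σ lx·mx = 0 + 2.997 + 3.56 + 2.445 + 1.238 + 0.256 = 10.496
Σ x·lx·mx = 23.684; T = 23.684/10.496 = 2.25648…
r ≈ ln(R0)/T = ln(10.496)/2.25648… = 1.041886… → 1.0419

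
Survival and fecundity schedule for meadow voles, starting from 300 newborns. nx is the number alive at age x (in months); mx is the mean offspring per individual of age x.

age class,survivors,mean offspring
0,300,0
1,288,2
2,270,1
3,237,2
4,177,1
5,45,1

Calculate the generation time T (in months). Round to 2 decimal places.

lx = nx/n0 = nx/300: 1, 0.96, 0.9, 0.79, 0.59, 0.15
lx·mx: 0, 1.92, 0.9, 1.58, 0.59, 0.15 → R0 = 5.14
x·lx·mx: 0, 1.92, 1.8, 4.74, 2.36, 0.75 → Σ = 11.57
T = 11.57 / 5.14 = 2.250973… → 2.25

2.25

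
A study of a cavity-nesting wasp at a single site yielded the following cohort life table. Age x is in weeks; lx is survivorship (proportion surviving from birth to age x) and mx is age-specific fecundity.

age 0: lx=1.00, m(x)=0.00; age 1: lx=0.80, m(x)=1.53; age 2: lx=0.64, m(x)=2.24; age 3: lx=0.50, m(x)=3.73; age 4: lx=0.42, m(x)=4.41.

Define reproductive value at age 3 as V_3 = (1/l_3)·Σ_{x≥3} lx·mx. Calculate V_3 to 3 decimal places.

7.434

lx·mx for x ≥ 3: 1.865, 1.8522 → sum = 3.7172
V_3 = 3.7172 / l_3 = 3.7172 / 0.5 = 7.4344 → 7.434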